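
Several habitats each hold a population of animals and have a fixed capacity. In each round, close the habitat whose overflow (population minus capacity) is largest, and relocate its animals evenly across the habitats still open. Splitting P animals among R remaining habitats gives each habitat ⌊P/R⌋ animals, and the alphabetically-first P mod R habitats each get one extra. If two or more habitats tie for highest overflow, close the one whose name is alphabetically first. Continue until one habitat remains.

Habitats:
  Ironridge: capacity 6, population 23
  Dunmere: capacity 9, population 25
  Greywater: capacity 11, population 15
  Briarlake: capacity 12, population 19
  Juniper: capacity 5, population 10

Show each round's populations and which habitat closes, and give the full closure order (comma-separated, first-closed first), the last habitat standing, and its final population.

Closure order: Ironridge, Dunmere, Briarlake, Greywater
Last habitat: Juniper with 92 animals

Round 1: Briarlake=19 Dunmere=25 Greywater=15 Ironridge=23 Juniper=10 → close Ironridge (overflow 17)
  23÷4 = 5 each, +1 to first 3
Round 2: Briarlake=25 Dunmere=31 Greywater=21 Juniper=15 → close Dunmere (overflow 22)
  31÷3 = 10 each, +1 to first 1
Round 3: Briarlake=36 Greywater=31 Juniper=25 → close Briarlake (overflow 24)
  36÷2 = 18 each, +1 to first 0
Round 4: Greywater=49 Juniper=43 → close Greywater (overflow 38)
  49÷1 = 49 each, +1 to first 0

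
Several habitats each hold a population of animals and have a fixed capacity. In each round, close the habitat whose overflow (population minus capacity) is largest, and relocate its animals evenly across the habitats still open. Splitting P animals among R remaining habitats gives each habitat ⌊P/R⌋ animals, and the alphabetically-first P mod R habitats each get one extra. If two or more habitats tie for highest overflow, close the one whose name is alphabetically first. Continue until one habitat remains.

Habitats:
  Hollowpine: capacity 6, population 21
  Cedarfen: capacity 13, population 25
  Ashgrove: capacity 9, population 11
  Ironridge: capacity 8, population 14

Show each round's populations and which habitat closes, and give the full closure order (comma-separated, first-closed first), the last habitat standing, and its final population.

Round 1: Ashgrove=11 Cedarfen=25 Hollowpine=21 Ironridge=14 → close Hollowpine (overflow 15)
  21÷3 = 7 each, +1 to first 0
Round 2: Ashgrove=18 Cedarfen=32 Ironridge=21 → close Cedarfen (overflow 19)
  32÷2 = 16 each, +1 to first 0
Round 3: Ashgrove=34 Ironridge=37 → close Ironridge (overflow 29)
  37÷1 = 37 each, +1 to first 0

Closure order: Hollowpine, Cedarfen, Ironridge
Last habitat: Ashgrove with 71 animals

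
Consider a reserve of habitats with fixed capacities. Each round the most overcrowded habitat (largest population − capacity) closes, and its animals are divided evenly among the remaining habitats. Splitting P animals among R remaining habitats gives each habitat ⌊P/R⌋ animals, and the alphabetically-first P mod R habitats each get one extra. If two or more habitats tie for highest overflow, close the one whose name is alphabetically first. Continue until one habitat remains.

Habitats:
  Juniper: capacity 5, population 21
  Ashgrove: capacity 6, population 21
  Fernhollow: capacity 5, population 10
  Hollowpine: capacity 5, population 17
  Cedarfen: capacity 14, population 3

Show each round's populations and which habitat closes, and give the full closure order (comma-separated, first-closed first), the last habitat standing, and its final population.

Closure order: Juniper, Ashgrove, Hollowpine, Fernhollow
Last habitat: Cedarfen with 72 animals

Round 1: Ashgrove=21 Cedarfen=3 Fernhollow=10 Hollowpine=17 Juniper=21 → close Juniper (overflow 16)
  21÷4 = 5 each, +1 to first 1
Round 2: Ashgrove=27 Cedarfen=8 Fernhollow=15 Hollowpine=22 → close Ashgrove (overflow 21)
  27÷3 = 9 each, +1 to first 0
Round 3: Cedarfen=17 Fernhollow=24 Hollowpine=31 → close Hollowpine (overflow 26)
  31÷2 = 15 each, +1 to first 1
Round 4: Cedarfen=33 Fernhollow=39 → close Fernhollow (overflow 34)
  39÷1 = 39 each, +1 to first 0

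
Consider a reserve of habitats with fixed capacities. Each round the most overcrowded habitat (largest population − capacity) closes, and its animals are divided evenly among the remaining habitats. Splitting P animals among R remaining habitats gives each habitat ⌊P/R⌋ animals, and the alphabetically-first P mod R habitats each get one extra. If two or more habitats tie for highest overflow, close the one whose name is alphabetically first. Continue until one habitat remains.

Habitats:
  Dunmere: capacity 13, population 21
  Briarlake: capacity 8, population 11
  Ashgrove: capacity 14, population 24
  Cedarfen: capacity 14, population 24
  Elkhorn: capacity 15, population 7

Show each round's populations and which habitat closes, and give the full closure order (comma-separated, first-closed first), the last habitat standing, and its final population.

Round 1: Ashgrove=24 Briarlake=11 Cedarfen=24 Dunmere=21 Elkhorn=7 → close Ashgrove (overflow 10)
  24÷4 = 6 each, +1 to first 0
Round 2: Briarlake=17 Cedarfen=30 Dunmere=27 Elkhorn=13 → close Cedarfen (overflow 16)
  30÷3 = 10 each, +1 to first 0
Round 3: Briarlake=27 Dunmere=37 Elkhorn=23 → close Dunmere (overflow 24)
  37÷2 = 18 each, +1 to first 1
Round 4: Briarlake=46 Elkhorn=41 → close Briarlake (overflow 38)
  46÷1 = 46 each, +1 to first 0

Closure order: Ashgrove, Cedarfen, Dunmere, Briarlake
Last habitat: Elkhorn with 87 animals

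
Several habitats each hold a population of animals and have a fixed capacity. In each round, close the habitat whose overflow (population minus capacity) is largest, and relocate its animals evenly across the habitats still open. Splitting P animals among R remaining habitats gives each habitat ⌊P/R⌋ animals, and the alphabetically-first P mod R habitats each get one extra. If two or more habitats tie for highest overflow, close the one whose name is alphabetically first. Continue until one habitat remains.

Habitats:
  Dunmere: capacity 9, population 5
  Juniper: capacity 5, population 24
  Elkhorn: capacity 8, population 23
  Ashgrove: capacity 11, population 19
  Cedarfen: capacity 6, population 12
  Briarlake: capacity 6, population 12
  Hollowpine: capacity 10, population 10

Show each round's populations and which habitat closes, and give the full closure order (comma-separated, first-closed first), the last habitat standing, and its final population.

Round 1: Ashgrove=19 Briarlake=12 Cedarfen=12 Dunmere=5 Elkhorn=23 Hollowpine=10 Juniper=24 → close Juniper (overflow 19)
  24÷6 = 4 each, +1 to first 0
Round 2: Ashgrove=23 Briarlake=16 Cedarfen=16 Dunmere=9 Elkhorn=27 Hollowpine=14 → close Elkhorn (overflow 19)
  27÷5 = 5 each, +1 to first 2
Round 3: Ashgrove=29 Briarlake=22 Cedarfen=21 Dunmere=14 Hollowpine=19 → close Ashgrove (overflow 18)
  29÷4 = 7 each, +1 to first 1
Round 4: Briarlake=30 Cedarfen=28 Dunmere=21 Hollowpine=26 → close Briarlake (overflow 24)
  30÷3 = 10 each, +1 to first 0
Round 5: Cedarfen=38 Dunmere=31 Hollowpine=36 → close Cedarfen (overflow 32)
  38÷2 = 19 each, +1 to first 0
Round 6: Dunmere=50 Hollowpine=55 → close Hollowpine (overflow 45)
  55÷1 = 55 each, +1 to first 0

Closure order: Juniper, Elkhorn, Ashgrove, Briarlake, Cedarfen, Hollowpine
Last habitat: Dunmere with 105 animals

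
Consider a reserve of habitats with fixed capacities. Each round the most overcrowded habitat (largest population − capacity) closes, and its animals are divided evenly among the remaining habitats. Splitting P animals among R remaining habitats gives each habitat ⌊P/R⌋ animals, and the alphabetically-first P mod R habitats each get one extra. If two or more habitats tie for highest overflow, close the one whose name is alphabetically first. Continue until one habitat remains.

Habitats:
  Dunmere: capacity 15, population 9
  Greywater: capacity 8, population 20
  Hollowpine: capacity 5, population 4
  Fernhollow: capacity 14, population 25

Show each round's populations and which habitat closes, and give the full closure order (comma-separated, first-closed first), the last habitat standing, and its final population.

Round 1: Dunmere=9 Fernhollow=25 Greywater=20 Hollowpine=4 → close Greywater (overflow 12)
  20÷3 = 6 each, +1 to first 2
Round 2: Dunmere=16 Fernhollow=32 Hollowpine=10 → close Fernhollow (overflow 18)
  32÷2 = 16 each, +1 to first 0
Round 3: Dunmere=32 Hollowpine=26 → close Hollowpine (overflow 21)
  26÷1 = 26 each, +1 to first 0

Closure order: Greywater, Fernhollow, Hollowpine
Last habitat: Dunmere with 58 animals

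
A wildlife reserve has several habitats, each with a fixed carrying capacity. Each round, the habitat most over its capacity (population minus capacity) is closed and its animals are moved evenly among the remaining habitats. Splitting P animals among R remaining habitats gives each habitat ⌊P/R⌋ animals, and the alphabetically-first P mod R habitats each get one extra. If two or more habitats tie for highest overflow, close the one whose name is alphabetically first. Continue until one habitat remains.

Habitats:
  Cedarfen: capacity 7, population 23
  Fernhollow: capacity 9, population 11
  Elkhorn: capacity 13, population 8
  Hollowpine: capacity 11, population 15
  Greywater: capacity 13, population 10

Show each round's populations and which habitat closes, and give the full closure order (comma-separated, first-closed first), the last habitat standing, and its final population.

Round 1: Cedarfen=23 Elkhorn=8 Fernhollow=11 Greywater=10 Hollowpine=15 → close Cedarfen (overflow 16)
  23÷4 = 5 each, +1 to first 3
Round 2: Elkhorn=14 Fernhollow=17 Greywater=16 Hollowpine=20 → close Hollowpine (overflow 9)
  20÷3 = 6 each, +1 to first 2
Round 3: Elkhorn=21 Fernhollow=24 Greywater=22 → close Fernhollow (overflow 15)
  24÷2 = 12 each, +1 to first 0
Round 4: Elkhorn=33 Greywater=34 → close Greywater (overflow 21)
  34÷1 = 34 each, +1 to first 0

Closure order: Cedarfen, Hollowpine, Fernhollow, Greywater
Last habitat: Elkhorn with 67 animals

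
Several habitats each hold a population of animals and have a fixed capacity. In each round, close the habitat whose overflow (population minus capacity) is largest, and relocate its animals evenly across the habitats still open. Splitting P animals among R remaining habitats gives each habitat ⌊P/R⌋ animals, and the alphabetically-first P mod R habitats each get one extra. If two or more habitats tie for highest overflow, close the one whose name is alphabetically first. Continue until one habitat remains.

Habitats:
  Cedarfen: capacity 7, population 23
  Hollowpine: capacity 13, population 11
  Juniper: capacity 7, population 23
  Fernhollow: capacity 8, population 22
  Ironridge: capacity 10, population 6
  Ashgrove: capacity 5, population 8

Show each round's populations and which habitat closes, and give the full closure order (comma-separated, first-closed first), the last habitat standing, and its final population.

Closure order: Cedarfen, Juniper, Fernhollow, Ashgrove, Hollowpine
Last habitat: Ironridge with 93 animals

Round 1: Ashgrove=8 Cedarfen=23 Fernhollow=22 Hollowpine=11 Ironridge=6 Juniper=23 → close Cedarfen (overflow 16)
  23÷5 = 4 each, +1 to first 3
Round 2: Ashgrove=13 Fernhollow=27 Hollowpine=16 Ironridge=10 Juniper=27 → close Juniper (overflow 20)
  27÷4 = 6 each, +1 to first 3
Round 3: Ashgrove=20 Fernhollow=34 Hollowpine=23 Ironridge=16 → close Fernhollow (overflow 26)
  34÷3 = 11 each, +1 to first 1
Round 4: Ashgrove=32 Hollowpine=34 Ironridge=27 → close Ashgrove (overflow 27)
  32÷2 = 16 each, +1 to first 0
Round 5: Hollowpine=50 Ironridge=43 → close Hollowpine (overflow 37)
  50÷1 = 50 each, +1 to first 0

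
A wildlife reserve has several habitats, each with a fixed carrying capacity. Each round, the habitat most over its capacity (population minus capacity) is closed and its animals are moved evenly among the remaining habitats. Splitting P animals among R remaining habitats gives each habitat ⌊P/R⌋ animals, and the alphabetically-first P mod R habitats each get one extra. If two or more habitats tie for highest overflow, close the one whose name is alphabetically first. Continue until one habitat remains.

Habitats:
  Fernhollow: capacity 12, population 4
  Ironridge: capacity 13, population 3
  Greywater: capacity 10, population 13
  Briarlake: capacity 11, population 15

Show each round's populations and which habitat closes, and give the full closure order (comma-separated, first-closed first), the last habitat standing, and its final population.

Closure order: Briarlake, Greywater, Fernhollow
Last habitat: Ironridge with 35 animals

Round 1: Briarlake=15 Fernhollow=4 Greywater=13 Ironridge=3 → close Briarlake (overflow 4)
  15÷3 = 5 each, +1 to first 0
Round 2: Fernhollow=9 Greywater=18 Ironridge=8 → close Greywater (overflow 8)
  18÷2 = 9 each, +1 to first 0
Round 3: Fernhollow=18 Ironridge=17 → close Fernhollow (overflow 6)
  18÷1 = 18 each, +1 to first 0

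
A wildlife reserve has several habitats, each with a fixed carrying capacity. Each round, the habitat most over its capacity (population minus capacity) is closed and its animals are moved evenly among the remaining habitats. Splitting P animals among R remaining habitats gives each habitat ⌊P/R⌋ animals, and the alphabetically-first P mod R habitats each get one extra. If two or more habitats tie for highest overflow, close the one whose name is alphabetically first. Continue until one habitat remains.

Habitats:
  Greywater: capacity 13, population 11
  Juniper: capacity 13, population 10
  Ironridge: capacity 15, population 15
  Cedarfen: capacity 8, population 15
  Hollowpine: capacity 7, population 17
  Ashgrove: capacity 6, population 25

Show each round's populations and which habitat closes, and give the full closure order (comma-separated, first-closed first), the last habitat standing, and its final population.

Round 1: Ashgrove=25 Cedarfen=15 Greywater=11 Hollowpine=17 Ironridge=15 Juniper=10 → close Ashgrove (overflow 19)
  25÷5 = 5 each, +1 to first 0
Round 2: Cedarfen=20 Greywater=16 Hollowpine=22 Ironridge=20 Juniper=15 → close Hollowpine (overflow 15)
  22÷4 = 5 each, +1 to first 2
Round 3: Cedarfen=26 Greywater=22 Ironridge=25 Juniper=20 → close Cedarfen (overflow 18)
  26÷3 = 8 each, +1 to first 2
Round 4: Greywater=31 Ironridge=34 Juniper=28 → close Ironridge (overflow 19)
  34÷2 = 17 each, +1 to first 0
Round 5: Greywater=48 Juniper=45 → close Greywater (overflow 35)
  48÷1 = 48 each, +1 to first 0

Closure order: Ashgrove, Hollowpine, Cedarfen, Ironridge, Greywater
Last habitat: Juniper with 93 animals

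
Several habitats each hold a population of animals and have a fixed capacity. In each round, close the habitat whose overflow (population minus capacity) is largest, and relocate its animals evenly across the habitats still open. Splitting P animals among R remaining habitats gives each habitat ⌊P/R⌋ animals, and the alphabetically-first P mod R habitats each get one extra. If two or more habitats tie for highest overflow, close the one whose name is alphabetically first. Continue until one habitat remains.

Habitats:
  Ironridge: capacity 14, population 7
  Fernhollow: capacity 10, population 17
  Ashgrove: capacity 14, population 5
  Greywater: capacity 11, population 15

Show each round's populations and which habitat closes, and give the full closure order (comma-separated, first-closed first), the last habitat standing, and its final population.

Closure order: Fernhollow, Greywater, Ashgrove
Last habitat: Ironridge with 44 animals

Round 1: Ashgrove=5 Fernhollow=17 Greywater=15 Ironridge=7 → close Fernhollow (overflow 7)
  17÷3 = 5 each, +1 to first 2
Round 2: Ashgrove=11 Greywater=21 Ironridge=12 → close Greywater (overflow 10)
  21÷2 = 10 each, +1 to first 1
Round 3: Ashgrove=22 Ironridge=22 → close Ashgrove (overflow 8)
  22÷1 = 22 each, +1 to first 0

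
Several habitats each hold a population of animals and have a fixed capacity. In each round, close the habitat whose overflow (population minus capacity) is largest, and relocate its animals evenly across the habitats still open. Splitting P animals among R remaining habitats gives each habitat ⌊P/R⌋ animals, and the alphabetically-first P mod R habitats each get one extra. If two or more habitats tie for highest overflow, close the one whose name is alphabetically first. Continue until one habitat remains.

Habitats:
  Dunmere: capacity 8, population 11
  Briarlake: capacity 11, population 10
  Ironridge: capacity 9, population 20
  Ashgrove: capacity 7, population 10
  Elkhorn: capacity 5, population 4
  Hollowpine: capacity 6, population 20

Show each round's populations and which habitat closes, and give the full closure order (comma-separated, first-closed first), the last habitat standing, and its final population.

Closure order: Hollowpine, Ironridge, Ashgrove, Dunmere, Briarlake
Last habitat: Elkhorn with 75 animals

Round 1: Ashgrove=10 Briarlake=10 Dunmere=11 Elkhorn=4 Hollowpine=20 Ironridge=20 → close Hollowpine (overflow 14)
  20÷5 = 4 each, +1 to first 0
Round 2: Ashgrove=14 Briarlake=14 Dunmere=15 Elkhorn=8 Ironridge=24 → close Ironridge (overflow 15)
  24÷4 = 6 each, +1 to first 0
Round 3: Ashgrove=20 Briarlake=20 Dunmere=21 Elkhorn=14 → close Ashgrove (overflow 13)
  20÷3 = 6 each, +1 to first 2
Round 4: Briarlake=27 Dunmere=28 Elkhorn=20 → close Dunmere (overflow 20)
  28÷2 = 14 each, +1 to first 0
Round 5: Briarlake=41 Elkhorn=34 → close Briarlake (overflow 30)
  41÷1 = 41 each, +1 to first 0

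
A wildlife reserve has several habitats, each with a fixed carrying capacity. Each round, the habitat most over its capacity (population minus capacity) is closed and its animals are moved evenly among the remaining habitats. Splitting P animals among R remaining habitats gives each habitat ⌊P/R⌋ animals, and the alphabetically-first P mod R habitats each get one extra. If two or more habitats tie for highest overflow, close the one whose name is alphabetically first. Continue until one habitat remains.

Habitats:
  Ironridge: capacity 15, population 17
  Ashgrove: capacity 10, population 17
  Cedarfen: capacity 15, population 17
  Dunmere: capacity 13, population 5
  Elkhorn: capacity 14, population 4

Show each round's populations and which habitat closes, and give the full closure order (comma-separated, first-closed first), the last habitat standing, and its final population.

Closure order: Ashgrove, Cedarfen, Ironridge, Dunmere
Last habitat: Elkhorn with 60 animals

Round 1: Ashgrove=17 Cedarfen=17 Dunmere=5 Elkhorn=4 Ironridge=17 → close Ashgrove (overflow 7)
  17÷4 = 4 each, +1 to first 1
Round 2: Cedarfen=22 Dunmere=9 Elkhorn=8 Ironridge=21 → close Cedarfen (overflow 7)
  22÷3 = 7 each, +1 to first 1
Round 3: Dunmere=17 Elkhorn=15 Ironridge=28 → close Ironridge (overflow 13)
  28÷2 = 14 each, +1 to first 0
Round 4: Dunmere=31 Elkhorn=29 → close Dunmere (overflow 18)
  31÷1 = 31 each, +1 to first 0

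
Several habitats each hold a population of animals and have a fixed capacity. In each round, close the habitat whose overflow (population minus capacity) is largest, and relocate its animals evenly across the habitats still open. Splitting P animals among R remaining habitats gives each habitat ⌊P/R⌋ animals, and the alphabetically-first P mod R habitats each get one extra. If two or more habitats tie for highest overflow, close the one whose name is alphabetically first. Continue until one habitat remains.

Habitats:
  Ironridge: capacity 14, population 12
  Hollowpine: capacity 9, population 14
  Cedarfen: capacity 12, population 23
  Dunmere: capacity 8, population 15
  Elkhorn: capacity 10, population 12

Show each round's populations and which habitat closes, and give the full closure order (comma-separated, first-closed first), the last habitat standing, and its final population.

Round 1: Cedarfen=23 Dunmere=15 Elkhorn=12 Hollowpine=14 Ironridge=12 → close Cedarfen (overflow 11)
  23÷4 = 5 each, +1 to first 3
Round 2: Dunmere=21 Elkhorn=18 Hollowpine=20 Ironridge=17 → close Dunmere (overflow 13)
  21÷3 = 7 each, +1 to first 0
Round 3: Elkhorn=25 Hollowpine=27 Ironridge=24 → close Hollowpine (overflow 18)
  27÷2 = 13 each, +1 to first 1
Round 4: Elkhorn=39 Ironridge=37 → close Elkhorn (overflow 29)
  39÷1 = 39 each, +1 to first 0

Closure order: Cedarfen, Dunmere, Hollowpine, Elkhorn
Last habitat: Ironridge with 76 animals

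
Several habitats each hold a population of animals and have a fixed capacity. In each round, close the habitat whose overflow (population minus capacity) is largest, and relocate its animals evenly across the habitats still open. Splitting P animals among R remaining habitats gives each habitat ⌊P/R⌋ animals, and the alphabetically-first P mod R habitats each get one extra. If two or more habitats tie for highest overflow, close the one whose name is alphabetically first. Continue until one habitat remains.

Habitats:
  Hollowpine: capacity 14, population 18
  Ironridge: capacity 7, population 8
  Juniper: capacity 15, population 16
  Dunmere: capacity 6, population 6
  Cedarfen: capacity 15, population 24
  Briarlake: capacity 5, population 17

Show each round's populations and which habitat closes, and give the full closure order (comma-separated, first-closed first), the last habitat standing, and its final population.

Round 1: Briarlake=17 Cedarfen=24 Dunmere=6 Hollowpine=18 Ironridge=8 Juniper=16 → close Briarlake (overflow 12)
  17÷5 = 3 each, +1 to first 2
Round 2: Cedarfen=28 Dunmere=10 Hollowpine=21 Ironridge=11 Juniper=19 → close Cedarfen (overflow 13)
  28÷4 = 7 each, +1 to first 0
Round 3: Dunmere=17 Hollowpine=28 Ironridge=18 Juniper=26 → close Hollowpine (overflow 14)
  28÷3 = 9 each, +1 to first 1
Round 4: Dunmere=27 Ironridge=27 Juniper=35 → close Dunmere (overflow 21)
  27÷2 = 13 each, +1 to first 1
Round 5: Ironridge=41 Juniper=48 → close Ironridge (overflow 34)
  41÷1 = 41 each, +1 to first 0

Closure order: Briarlake, Cedarfen, Hollowpine, Dunmere, Ironridge
Last habitat: Juniper with 89 animals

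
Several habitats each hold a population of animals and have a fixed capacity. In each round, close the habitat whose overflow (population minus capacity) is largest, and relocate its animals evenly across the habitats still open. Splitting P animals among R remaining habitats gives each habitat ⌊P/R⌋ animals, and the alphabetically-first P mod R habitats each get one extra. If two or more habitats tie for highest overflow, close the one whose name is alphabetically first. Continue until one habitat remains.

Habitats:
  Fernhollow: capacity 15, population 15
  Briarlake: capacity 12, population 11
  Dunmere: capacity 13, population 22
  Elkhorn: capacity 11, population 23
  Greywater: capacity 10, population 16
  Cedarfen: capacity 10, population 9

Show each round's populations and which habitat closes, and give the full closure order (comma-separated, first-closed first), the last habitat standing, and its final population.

Closure order: Elkhorn, Dunmere, Greywater, Briarlake, Cedarfen
Last habitat: Fernhollow with 96 animals

Round 1: Briarlake=11 Cedarfen=9 Dunmere=22 Elkhorn=23 Fernhollow=15 Greywater=16 → close Elkhorn (overflow 12)
  23÷5 = 4 each, +1 to first 3
Round 2: Briarlake=16 Cedarfen=14 Dunmere=27 Fernhollow=19 Greywater=20 → close Dunmere (overflow 14)
  27÷4 = 6 each, +1 to first 3
Round 3: Briarlake=23 Cedarfen=21 Fernhollow=26 Greywater=26 → close Greywater (overflow 16)
  26÷3 = 8 each, +1 to first 2
Round 4: Briarlake=32 Cedarfen=30 Fernhollow=34 → close Briarlake (overflow 20)
  32÷2 = 16 each, +1 to first 0
Round 5: Cedarfen=46 Fernhollow=50 → close Cedarfen (overflow 36)
  46÷1 = 46 each, +1 to first 0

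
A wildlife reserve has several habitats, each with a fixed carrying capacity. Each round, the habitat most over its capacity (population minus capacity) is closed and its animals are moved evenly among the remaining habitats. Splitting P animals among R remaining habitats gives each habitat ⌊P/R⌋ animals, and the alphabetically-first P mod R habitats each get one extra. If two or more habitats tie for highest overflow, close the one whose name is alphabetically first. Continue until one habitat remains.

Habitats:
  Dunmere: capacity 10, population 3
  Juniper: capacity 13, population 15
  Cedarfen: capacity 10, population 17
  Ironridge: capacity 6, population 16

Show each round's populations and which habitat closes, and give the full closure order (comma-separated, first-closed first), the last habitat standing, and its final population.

Round 1: Cedarfen=17 Dunmere=3 Ironridge=16 Juniper=15 → close Ironridge (overflow 10)
  16÷3 = 5 each, +1 to first 1
Round 2: Cedarfen=23 Dunmere=8 Juniper=20 → close Cedarfen (overflow 13)
  23÷2 = 11 each, +1 to first 1
Round 3: Dunmere=20 Juniper=31 → close Juniper (overflow 18)
  31÷1 = 31 each, +1 to first 0

Closure order: Ironridge, Cedarfen, Juniper
Last habitat: Dunmere with 51 animals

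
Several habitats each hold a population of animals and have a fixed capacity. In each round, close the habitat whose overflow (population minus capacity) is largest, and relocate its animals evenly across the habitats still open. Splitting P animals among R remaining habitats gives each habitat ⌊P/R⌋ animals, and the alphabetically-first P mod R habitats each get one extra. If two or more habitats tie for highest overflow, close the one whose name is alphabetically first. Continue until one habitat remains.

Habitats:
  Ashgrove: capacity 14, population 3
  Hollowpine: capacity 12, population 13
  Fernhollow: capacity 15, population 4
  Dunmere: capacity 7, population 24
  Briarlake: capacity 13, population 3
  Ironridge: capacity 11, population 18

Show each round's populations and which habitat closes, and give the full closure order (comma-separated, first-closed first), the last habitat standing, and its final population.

Round 1: Ashgrove=3 Briarlake=3 Dunmere=24 Fernhollow=4 Hollowpine=13 Ironridge=18 → close Dunmere (overflow 17)
  24÷5 = 4 each, +1 to first 4
Round 2: Ashgrove=8 Briarlake=8 Fernhollow=9 Hollowpine=18 Ironridge=22 → close Ironridge (overflow 11)
  22÷4 = 5 each, +1 to first 2
Round 3: Ashgrove=14 Briarlake=14 Fernhollow=14 Hollowpine=23 → close Hollowpine (overflow 11)
  23÷3 = 7 each, +1 to first 2
Round 4: Ashgrove=22 Briarlake=22 Fernhollow=21 → close Briarlake (overflow 9)
  22÷2 = 11 each, +1 to first 0
Round 5: Ashgrove=33 Fernhollow=32 → close Ashgrove (overflow 19)
  33÷1 = 33 each, +1 to first 0

Closure order: Dunmere, Ironridge, Hollowpine, Briarlake, Ashgrove
Last habitat: Fernhollow with 65 animals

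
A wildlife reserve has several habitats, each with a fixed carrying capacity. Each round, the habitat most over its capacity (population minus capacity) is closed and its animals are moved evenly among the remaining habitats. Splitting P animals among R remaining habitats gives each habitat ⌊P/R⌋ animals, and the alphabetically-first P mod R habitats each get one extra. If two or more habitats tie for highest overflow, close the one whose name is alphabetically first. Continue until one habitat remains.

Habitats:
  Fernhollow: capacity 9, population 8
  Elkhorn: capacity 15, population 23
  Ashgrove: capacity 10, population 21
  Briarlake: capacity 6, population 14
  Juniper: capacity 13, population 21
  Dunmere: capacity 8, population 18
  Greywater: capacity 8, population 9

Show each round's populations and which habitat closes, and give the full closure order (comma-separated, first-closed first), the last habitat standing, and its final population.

Round 1: Ashgrove=21 Briarlake=14 Dunmere=18 Elkhorn=23 Fernhollow=8 Greywater=9 Juniper=21 → close Ashgrove (overflow 11)
  21÷6 = 3 each, +1 to first 3
Round 2: Briarlake=18 Dunmere=22 Elkhorn=27 Fernhollow=11 Greywater=12 Juniper=24 → close Dunmere (overflow 14)
  22÷5 = 4 each, +1 to first 2
Round 3: Briarlake=23 Elkhorn=32 Fernhollow=15 Greywater=16 Juniper=28 → close Briarlake (overflow 17)
  23÷4 = 5 each, +1 to first 3
Round 4: Elkhorn=38 Fernhollow=21 Greywater=22 Juniper=33 → close Elkhorn (overflow 23)
  38÷3 = 12 each, +1 to first 2
Round 5: Fernhollow=34 Greywater=35 Juniper=45 → close Juniper (overflow 32)
  45÷2 = 22 each, +1 to first 1
Round 6: Fernhollow=57 Greywater=57 → close Greywater (overflow 49)
  57÷1 = 57 each, +1 to first 0

Closure order: Ashgrove, Dunmere, Briarlake, Elkhorn, Juniper, Greywater
Last habitat: Fernhollow with 114 animals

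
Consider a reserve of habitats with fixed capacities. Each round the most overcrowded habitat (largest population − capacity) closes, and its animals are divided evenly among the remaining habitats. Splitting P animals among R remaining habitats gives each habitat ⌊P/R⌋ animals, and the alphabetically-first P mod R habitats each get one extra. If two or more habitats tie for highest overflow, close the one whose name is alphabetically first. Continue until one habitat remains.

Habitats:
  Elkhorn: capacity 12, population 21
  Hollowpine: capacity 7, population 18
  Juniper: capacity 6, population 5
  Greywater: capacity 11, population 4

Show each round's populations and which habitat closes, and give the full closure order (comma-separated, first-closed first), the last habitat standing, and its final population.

Closure order: Hollowpine, Elkhorn, Juniper
Last habitat: Greywater with 48 animals

Round 1: Elkhorn=21 Greywater=4 Hollowpine=18 Juniper=5 → close Hollowpine (overflow 11)
  18÷3 = 6 each, +1 to first 0
Round 2: Elkhorn=27 Greywater=10 Juniper=11 → close Elkhorn (overflow 15)
  27÷2 = 13 each, +1 to first 1
Round 3: Greywater=24 Juniper=24 → close Juniper (overflow 18)
  24÷1 = 24 each, +1 to first 0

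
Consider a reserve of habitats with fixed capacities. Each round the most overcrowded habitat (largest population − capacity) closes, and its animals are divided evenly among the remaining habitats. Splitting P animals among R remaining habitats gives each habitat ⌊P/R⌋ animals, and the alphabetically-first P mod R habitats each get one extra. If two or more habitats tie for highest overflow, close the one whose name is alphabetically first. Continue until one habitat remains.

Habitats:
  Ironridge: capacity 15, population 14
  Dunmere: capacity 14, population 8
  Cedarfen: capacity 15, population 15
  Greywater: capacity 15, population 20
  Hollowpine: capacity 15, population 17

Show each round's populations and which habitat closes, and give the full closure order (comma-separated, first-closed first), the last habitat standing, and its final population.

Closure order: Greywater, Hollowpine, Cedarfen, Ironridge
Last habitat: Dunmere with 74 animals

Round 1: Cedarfen=15 Dunmere=8 Greywater=20 Hollowpine=17 Ironridge=14 → close Greywater (overflow 5)
  20÷4 = 5 each, +1 to first 0
Round 2: Cedarfen=20 Dunmere=13 Hollowpine=22 Ironridge=19 → close Hollowpine (overflow 7)
  22÷3 = 7 each, +1 to first 1
Round 3: Cedarfen=28 Dunmere=20 Ironridge=26 → close Cedarfen (overflow 13)
  28÷2 = 14 each, +1 to first 0
Round 4: Dunmere=34 Ironridge=40 → close Ironridge (overflow 25)
  40÷1 = 40 each, +1 to first 0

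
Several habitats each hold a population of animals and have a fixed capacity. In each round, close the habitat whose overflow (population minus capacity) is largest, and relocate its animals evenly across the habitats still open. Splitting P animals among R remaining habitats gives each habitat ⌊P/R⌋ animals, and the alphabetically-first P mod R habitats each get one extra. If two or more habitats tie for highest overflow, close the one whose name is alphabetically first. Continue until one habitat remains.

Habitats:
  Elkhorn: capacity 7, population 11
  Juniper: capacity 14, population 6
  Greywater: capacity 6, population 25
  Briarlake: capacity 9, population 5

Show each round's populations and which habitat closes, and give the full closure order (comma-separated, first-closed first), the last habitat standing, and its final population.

Round 1: Briarlake=5 Elkhorn=11 Greywater=25 Juniper=6 → close Greywater (overflow 19)
  25÷3 = 8 each, +1 to first 1
Round 2: Briarlake=14 Elkhorn=19 Juniper=14 → close Elkhorn (overflow 12)
  19÷2 = 9 each, +1 to first 1
Round 3: Briarlake=24 Juniper=23 → close Briarlake (overflow 15)
  24÷1 = 24 each, +1 to first 0

Closure order: Greywater, Elkhorn, Briarlake
Last habitat: Juniper with 47 animals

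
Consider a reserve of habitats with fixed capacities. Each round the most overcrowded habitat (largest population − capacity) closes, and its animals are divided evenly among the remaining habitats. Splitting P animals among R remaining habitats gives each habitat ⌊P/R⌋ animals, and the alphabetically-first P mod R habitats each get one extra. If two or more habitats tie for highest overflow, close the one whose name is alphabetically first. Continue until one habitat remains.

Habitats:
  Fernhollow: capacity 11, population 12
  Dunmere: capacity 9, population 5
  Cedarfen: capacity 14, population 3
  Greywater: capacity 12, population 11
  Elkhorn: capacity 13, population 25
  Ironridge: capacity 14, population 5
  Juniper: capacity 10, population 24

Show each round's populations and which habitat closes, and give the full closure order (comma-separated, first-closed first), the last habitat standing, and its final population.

Closure order: Juniper, Elkhorn, Fernhollow, Greywater, Dunmere, Cedarfen
Last habitat: Ironridge with 85 animals

Round 1: Cedarfen=3 Dunmere=5 Elkhorn=25 Fernhollow=12 Greywater=11 Ironridge=5 Juniper=24 → close Juniper (overflow 14)
  24÷6 = 4 each, +1 to first 0
Round 2: Cedarfen=7 Dunmere=9 Elkhorn=29 Fernhollow=16 Greywater=15 Ironridge=9 → close Elkhorn (overflow 16)
  29÷5 = 5 each, +1 to first 4
Round 3: Cedarfen=13 Dunmere=15 Fernhollow=22 Greywater=21 Ironridge=14 → close Fernhollow (overflow 11)
  22÷4 = 5 each, +1 to first 2
Round 4: Cedarfen=19 Dunmere=21 Greywater=26 Ironridge=19 → close Greywater (overflow 14)
  26÷3 = 8 each, +1 to first 2
Round 5: Cedarfen=28 Dunmere=30 Ironridge=27 → close Dunmere (overflow 21)
  30÷2 = 15 each, +1 to first 0
Round 6: Cedarfen=43 Ironridge=42 → close Cedarfen (overflow 29)
  43÷1 = 43 each, +1 to first 0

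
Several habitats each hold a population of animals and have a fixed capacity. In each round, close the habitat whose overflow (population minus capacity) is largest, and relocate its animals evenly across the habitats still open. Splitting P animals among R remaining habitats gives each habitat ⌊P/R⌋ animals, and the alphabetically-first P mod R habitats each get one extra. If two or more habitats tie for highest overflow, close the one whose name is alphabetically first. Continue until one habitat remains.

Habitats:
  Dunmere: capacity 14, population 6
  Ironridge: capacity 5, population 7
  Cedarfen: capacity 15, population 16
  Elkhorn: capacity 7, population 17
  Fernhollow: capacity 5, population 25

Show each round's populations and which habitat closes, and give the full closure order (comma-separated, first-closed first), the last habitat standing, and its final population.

Closure order: Fernhollow, Elkhorn, Cedarfen, Ironridge
Last habitat: Dunmere with 71 animals

Round 1: Cedarfen=16 Dunmere=6 Elkhorn=17 Fernhollow=25 Ironridge=7 → close Fernhollow (overflow 20)
  25÷4 = 6 each, +1 to first 1
Round 2: Cedarfen=23 Dunmere=12 Elkhorn=23 Ironridge=13 → close Elkhorn (overflow 16)
  23÷3 = 7 each, +1 to first 2
Round 3: Cedarfen=31 Dunmere=20 Ironridge=20 → close Cedarfen (overflow 16)
  31÷2 = 15 each, +1 to first 1
Round 4: Dunmere=36 Ironridge=35 → close Ironridge (overflow 30)
  35÷1 = 35 each, +1 to first 0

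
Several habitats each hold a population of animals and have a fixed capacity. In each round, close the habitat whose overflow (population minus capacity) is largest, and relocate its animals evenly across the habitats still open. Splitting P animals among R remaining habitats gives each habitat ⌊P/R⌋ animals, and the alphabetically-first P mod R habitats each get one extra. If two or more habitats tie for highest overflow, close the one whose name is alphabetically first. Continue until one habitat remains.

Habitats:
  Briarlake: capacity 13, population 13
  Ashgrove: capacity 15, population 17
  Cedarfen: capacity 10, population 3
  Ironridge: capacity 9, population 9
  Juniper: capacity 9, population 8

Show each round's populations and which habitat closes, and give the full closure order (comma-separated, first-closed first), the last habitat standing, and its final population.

Closure order: Ashgrove, Briarlake, Ironridge, Juniper
Last habitat: Cedarfen with 50 animals

Round 1: Ashgrove=17 Briarlake=13 Cedarfen=3 Ironridge=9 Juniper=8 → close Ashgrove (overflow 2)
  17÷4 = 4 each, +1 to first 1
Round 2: Briarlake=18 Cedarfen=7 Ironridge=13 Juniper=12 → close Briarlake (overflow 5)
  18÷3 = 6 each, +1 to first 0
Round 3: Cedarfen=13 Ironridge=19 Juniper=18 → close Ironridge (overflow 10)
  19÷2 = 9 each, +1 to first 1
Round 4: Cedarfen=23 Juniper=27 → close Juniper (overflow 18)
  27÷1 = 27 each, +1 to first 0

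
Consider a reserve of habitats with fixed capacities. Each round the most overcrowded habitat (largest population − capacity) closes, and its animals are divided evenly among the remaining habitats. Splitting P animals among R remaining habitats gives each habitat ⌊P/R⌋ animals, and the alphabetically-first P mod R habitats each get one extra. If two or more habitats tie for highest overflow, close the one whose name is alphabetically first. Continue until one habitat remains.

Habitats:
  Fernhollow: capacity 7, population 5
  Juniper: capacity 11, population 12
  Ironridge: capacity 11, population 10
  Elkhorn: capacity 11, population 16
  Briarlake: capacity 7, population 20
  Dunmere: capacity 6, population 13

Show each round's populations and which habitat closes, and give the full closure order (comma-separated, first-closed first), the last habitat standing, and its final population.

Round 1: Briarlake=20 Dunmere=13 Elkhorn=16 Fernhollow=5 Ironridge=10 Juniper=12 → close Briarlake (overflow 13)
  20÷5 = 4 each, +1 to first 0
Round 2: Dunmere=17 Elkhorn=20 Fernhollow=9 Ironridge=14 Juniper=16 → close Dunmere (overflow 11)
  17÷4 = 4 each, +1 to first 1
Round 3: Elkhorn=25 Fernhollow=13 Ironridge=18 Juniper=20 → close Elkhorn (overflow 14)
  25÷3 = 8 each, +1 to first 1
Round 4: Fernhollow=22 Ironridge=26 Juniper=28 → close Juniper (overflow 17)
  28÷2 = 14 each, +1 to first 0
Round 5: Fernhollow=36 Ironridge=40 → close Fernhollow (overflow 29)
  36÷1 = 36 each, +1 to first 0

Closure order: Briarlake, Dunmere, Elkhorn, Juniper, Fernhollow
Last habitat: Ironridge with 76 animals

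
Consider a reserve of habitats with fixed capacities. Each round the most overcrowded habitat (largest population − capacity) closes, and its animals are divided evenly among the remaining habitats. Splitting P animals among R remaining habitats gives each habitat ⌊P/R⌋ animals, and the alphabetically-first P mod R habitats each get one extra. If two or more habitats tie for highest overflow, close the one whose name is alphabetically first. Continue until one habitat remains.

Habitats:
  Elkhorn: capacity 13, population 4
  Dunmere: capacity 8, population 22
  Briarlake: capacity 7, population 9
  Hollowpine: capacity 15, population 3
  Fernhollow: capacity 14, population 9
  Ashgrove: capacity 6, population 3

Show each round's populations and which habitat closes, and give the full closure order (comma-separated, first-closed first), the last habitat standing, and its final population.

Closure order: Dunmere, Briarlake, Ashgrove, Fernhollow, Elkhorn
Last habitat: Hollowpine with 50 animals

Round 1: Ashgrove=3 Briarlake=9 Dunmere=22 Elkhorn=4 Fernhollow=9 Hollowpine=3 → close Dunmere (overflow 14)
  22÷5 = 4 each, +1 to first 2
Round 2: Ashgrove=8 Briarlake=14 Elkhorn=8 Fernhollow=13 Hollowpine=7 → close Briarlake (overflow 7)
  14÷4 = 3 each, +1 to first 2
Round 3: Ashgrove=12 Elkhorn=12 Fernhollow=16 Hollowpine=10 → close Ashgrove (overflow 6)
  12÷3 = 4 each, +1 to first 0
Round 4: Elkhorn=16 Fernhollow=20 Hollowpine=14 → close Fernhollow (overflow 6)
  20÷2 = 10 each, +1 to first 0
Round 5: Elkhorn=26 Hollowpine=24 → close Elkhorn (overflow 13)
  26÷1 = 26 each, +1 to first 0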